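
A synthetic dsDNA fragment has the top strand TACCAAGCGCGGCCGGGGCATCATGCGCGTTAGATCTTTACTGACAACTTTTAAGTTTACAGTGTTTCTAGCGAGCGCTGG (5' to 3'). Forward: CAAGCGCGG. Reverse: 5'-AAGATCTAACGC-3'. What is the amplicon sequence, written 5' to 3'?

5'-CAAGCGCGGCCGGGGCATCATGCGCGTTAGATCTT-3'

Scanning the template, CAAGCGCGG occurs at positions 4–12; this primer anneals to the bottom strand there with its 3' end pointing downstream.
Taking the reverse complement of AAGATCTAACGC gives GCGTTAGATCTT, found at positions 27–38 on the template; the primer anneals here to the top strand with its 3' end pointing upstream.
The product is the template from position 4 through 38 (35 bp).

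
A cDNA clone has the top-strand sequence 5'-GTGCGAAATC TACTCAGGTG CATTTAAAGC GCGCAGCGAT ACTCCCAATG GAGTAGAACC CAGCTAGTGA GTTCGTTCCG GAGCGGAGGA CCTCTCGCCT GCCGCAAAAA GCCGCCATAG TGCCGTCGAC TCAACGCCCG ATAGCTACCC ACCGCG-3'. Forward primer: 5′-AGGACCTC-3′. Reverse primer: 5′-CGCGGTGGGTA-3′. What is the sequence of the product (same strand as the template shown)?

5'-AGGACCTCTCGCCTGCCGCAAAAAGCCGCCATAGTGCCGTCGACTCAACGCCCGATAGCTACCCACCGCG-3'

The forward primer matches the template at positions 87–94.
The reverse primer's reverse complement is TACCCACCGCG, which matches the template at positions 146–156.
The product is the template from position 87 through 156 (70 bp).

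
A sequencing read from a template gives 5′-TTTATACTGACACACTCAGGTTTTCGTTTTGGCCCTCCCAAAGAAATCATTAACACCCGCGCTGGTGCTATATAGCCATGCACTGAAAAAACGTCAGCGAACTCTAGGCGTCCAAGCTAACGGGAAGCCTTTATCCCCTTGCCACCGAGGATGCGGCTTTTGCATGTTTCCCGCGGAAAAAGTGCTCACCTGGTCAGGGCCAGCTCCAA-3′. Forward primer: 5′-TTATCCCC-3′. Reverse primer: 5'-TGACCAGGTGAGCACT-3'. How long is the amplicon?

Scanning the template, TTATCCCC occurs at positions 131–138; this primer anneals to the bottom strand there with its 3' end pointing downstream.
The reverse primer's reverse complement is AGTGCTCACCTGGTCA, which matches the template at positions 181–196.
Product length = (reverse-primer end) − (forward-primer start) + 1 = 196 − 131 + 1 = 66 bp.

66 bp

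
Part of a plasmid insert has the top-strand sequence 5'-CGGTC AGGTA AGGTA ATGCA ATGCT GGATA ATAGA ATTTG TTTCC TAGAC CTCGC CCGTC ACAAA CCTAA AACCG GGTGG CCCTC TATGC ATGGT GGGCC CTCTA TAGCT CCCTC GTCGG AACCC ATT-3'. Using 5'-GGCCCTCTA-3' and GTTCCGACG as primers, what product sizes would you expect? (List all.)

45 bp, 27 bp

The forward primer GGCCCTCTA matches the top strand at positions 79–87, 97–105.
The reverse primer's reverse complement is CGTCGGAAC, matching at positions 115–123.
Each forward site pairs with the reverse site to give a product ending at position 123: sizes 45, 27 bp.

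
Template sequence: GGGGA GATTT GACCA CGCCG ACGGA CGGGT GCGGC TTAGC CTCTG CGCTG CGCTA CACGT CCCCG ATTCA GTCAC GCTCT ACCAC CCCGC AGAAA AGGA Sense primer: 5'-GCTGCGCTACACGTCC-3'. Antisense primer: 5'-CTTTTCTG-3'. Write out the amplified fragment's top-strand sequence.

5'-GCTGCGCTACACGTCCCCGATTCAGTCACGCTCTACCACCCCGCAGAAAAG-3'

The forward primer matches the template at positions 47–62.
The reverse primer's reverse complement is CAGAAAAG, which matches the template at positions 90–97.
The product is the template from position 47 through 97 (51 bp).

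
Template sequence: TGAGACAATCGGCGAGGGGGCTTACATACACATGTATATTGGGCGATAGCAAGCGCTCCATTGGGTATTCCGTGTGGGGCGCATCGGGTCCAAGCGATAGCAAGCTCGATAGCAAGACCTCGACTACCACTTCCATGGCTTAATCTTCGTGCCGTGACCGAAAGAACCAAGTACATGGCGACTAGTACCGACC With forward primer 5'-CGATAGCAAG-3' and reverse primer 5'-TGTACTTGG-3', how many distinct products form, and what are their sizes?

The forward primer CGATAGCAAG matches the top strand at positions 44–53, 95–104, 107–116.
The reverse primer's reverse complement is CCAAGTACA, matching at positions 167–175.
Each forward site pairs with the reverse site to give a product ending at position 175: sizes 132, 81, 69 bp.

Three products: 132 bp, 81 bp, 69 bp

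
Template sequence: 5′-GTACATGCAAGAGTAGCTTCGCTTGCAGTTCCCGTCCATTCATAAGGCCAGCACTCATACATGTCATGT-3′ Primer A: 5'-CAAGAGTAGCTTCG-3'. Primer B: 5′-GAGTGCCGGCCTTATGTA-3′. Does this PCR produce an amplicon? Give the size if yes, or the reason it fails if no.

No product — primer B has no binding site in the template.

Primer B (GAGTGCCGGCCTTATGTA) does not match the top strand, and its reverse complement TACATAAGGCCGGCACTC does not match either.
With no annealing site for primer B, no amplification occurs.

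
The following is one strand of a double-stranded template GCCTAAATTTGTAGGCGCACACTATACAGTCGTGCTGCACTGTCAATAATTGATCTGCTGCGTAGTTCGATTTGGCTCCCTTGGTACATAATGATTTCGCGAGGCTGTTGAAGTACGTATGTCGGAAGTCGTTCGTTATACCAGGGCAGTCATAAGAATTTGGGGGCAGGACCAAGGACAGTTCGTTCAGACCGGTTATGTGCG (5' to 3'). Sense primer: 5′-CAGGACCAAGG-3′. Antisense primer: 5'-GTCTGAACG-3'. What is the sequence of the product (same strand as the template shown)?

5'-CAGGACCAAGGACAGTTCGTTCAGAC-3'

The forward primer matches the template at positions 167–177.
The reverse primer's reverse complement is CGTTCAGAC, which matches the template at positions 184–192.
The product is the template from position 167 through 192 (26 bp).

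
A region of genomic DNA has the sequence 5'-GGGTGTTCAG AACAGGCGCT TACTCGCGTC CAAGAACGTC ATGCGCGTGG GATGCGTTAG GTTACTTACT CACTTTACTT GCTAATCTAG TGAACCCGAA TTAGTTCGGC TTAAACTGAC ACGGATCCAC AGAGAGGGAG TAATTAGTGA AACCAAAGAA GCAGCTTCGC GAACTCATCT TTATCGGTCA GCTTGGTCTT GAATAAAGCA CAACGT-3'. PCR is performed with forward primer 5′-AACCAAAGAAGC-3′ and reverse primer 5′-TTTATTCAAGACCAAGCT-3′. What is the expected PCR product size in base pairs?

57 bp

The forward primer matches the template at positions 151–162.
The reverse primer's reverse complement is AGCTTGGTCTTGAATAAA, which matches the template at positions 190–207.
Product length = (reverse-primer end) − (forward-primer start) + 1 = 207 − 151 + 1 = 57 bp.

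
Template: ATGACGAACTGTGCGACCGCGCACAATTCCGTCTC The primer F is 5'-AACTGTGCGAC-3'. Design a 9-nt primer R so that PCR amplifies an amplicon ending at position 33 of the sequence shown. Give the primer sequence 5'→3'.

5'-GACGGAATT-3'

The forward primer binds at positions 7–17; the product's 3' end on the top strand is position 33.
The reverse primer anneals to the top strand over positions 25–33, i.e. to AATTCCGTC.
Its sequence written 5'→3' is the reverse complement: GACGGAATT.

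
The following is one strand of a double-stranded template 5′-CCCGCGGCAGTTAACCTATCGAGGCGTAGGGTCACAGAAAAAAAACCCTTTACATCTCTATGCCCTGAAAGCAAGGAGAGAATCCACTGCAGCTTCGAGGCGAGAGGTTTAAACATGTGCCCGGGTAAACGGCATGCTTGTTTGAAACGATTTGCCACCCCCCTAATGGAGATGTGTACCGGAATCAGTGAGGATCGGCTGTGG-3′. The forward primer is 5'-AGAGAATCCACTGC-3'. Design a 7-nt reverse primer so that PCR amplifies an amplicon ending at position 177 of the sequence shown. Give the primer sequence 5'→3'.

The forward primer binds at positions 77–90; the product's 3' end on the top strand is position 177.
The reverse primer anneals to the top strand over positions 171–177, i.e. to GATGTGT.
Its sequence written 5'→3' is the reverse complement: ACACATC.

5'-ACACATC-3'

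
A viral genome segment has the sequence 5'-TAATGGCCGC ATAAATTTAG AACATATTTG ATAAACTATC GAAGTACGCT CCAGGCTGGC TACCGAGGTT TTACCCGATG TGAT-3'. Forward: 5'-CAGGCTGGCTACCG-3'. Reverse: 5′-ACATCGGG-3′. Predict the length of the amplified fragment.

Scanning the template, CAGGCTGGCTACCG occurs at positions 52–65; this primer anneals to the bottom strand there with its 3' end pointing downstream.
Reverse complement of the reverse primer: CCCGATGT. This occurs on the top strand at positions 74–81.
The product runs from position 52 to position 81, so its length is 81 − 52 + 1 = 30 bp.

30 bp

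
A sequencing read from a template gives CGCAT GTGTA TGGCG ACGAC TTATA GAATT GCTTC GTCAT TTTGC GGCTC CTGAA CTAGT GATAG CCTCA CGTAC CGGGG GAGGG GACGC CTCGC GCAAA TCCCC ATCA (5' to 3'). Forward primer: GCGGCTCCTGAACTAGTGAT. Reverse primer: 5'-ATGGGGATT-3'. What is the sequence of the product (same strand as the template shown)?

The forward primer matches the template at positions 44–63.
Reverse complement of the reverse primer: AATCCCCAT. This occurs on the top strand at positions 99–107.
The product is the template from position 44 through 107 (64 bp).

5'-GCGGCTCCTGAACTAGTGATAGCCTCACGTACCGGGGGAGGGGACGCCTCGCGCAAATCCCCAT-3'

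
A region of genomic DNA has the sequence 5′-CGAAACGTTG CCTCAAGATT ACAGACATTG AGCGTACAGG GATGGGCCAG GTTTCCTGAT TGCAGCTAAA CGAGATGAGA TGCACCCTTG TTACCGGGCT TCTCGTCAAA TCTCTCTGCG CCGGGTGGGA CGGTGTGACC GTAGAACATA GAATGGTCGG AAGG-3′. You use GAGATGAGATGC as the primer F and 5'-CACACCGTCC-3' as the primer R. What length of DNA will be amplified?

66 bp

Scanning the template, GAGATGAGATGC occurs at positions 72–83; this primer anneals to the bottom strand there with its 3' end pointing downstream.
The reverse primer's reverse complement is GGACGGTGTG, which matches the template at positions 128–137.
Product length = (reverse-primer end) − (forward-primer start) + 1 = 137 − 72 + 1 = 66 bp.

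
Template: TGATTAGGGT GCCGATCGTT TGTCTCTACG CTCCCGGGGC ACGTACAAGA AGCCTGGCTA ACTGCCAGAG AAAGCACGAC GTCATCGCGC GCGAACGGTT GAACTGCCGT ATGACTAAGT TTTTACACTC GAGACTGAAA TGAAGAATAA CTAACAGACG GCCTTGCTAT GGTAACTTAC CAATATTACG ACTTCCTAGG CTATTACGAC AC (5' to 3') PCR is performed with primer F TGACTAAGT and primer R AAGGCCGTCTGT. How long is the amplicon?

54 bp

Forward primer TGACTAAGT is found on the top strand at positions 112–120.
The reverse primer's reverse complement is ACAGACGGCCTT, which matches the template at positions 154–165.
The product runs from position 112 to position 165, so its length is 165 − 112 + 1 = 54 bp.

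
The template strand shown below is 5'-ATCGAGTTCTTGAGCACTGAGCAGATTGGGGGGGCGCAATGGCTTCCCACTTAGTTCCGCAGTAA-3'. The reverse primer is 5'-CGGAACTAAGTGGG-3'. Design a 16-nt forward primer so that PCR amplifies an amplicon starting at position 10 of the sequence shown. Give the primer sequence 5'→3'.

5'-TTGAGCACTGAGCAGA-3'

The reverse primer's reverse complement CCCACTTAGTTCCG matches the template at positions 46–59; the product starts at position 10.
The forward primer is identical to the top strand over positions 10–25: TTGAGCACTGAGCAGA.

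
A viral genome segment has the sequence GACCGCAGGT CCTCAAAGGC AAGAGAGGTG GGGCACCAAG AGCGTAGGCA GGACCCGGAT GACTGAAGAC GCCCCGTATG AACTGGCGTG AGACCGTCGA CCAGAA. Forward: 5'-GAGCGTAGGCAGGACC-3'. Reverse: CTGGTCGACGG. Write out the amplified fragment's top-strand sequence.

5'-GAGCGTAGGCAGGACCCGGATGACTGAAGACGCCCCGTATGAACTGGCGTGAGACCGTCGACCAG-3'

The forward primer matches the template at positions 40–55.
Reverse complement of the reverse primer: CCGTCGACCAG. This occurs on the top strand at positions 94–104.
The product is the template from position 40 through 104 (65 bp).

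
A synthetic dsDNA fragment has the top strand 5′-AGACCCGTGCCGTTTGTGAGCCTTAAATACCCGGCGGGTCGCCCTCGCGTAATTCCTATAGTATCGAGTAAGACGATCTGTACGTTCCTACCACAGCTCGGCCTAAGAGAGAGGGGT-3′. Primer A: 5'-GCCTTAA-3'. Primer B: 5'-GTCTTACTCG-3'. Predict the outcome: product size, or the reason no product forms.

Yes — a 55 bp product.

Primer A (GCCTTAA) matches the top strand at positions 20–26; it acts as a forward primer.
Primer B's reverse complement is CGAGTAAGAC, matching the top strand at positions 65–74; it acts as a reverse primer.
The 3' ends face each other across positions 20–74, giving a 55 bp product.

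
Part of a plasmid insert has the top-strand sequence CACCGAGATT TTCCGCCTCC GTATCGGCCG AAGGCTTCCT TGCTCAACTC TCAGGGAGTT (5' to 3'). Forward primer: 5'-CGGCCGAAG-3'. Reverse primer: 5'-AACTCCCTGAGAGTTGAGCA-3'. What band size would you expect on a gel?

36 bp

Forward primer CGGCCGAAG is found on the top strand at positions 25–33.
The reverse primer's reverse complement is TGCTCAACTCTCAGGGAGTT, which matches the template at positions 41–60.
The product runs from position 25 to position 60, so its length is 60 − 25 + 1 = 36 bp.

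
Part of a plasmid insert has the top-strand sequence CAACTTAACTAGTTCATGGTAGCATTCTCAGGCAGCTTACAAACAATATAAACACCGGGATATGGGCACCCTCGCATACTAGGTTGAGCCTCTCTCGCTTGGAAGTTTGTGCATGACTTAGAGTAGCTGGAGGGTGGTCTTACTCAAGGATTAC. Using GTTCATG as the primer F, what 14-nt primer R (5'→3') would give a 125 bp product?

5'-CACCCTCCAGCTAC-3'

The forward primer binds at positions 12–18, so a 125 bp product ends at position 12 + 125 − 1 = 136.
The reverse primer anneals to the top strand over positions 123–136, i.e. to GTAGCTGGAGGGTG.
Its sequence written 5'→3' is the reverse complement: CACCCTCCAGCTAC.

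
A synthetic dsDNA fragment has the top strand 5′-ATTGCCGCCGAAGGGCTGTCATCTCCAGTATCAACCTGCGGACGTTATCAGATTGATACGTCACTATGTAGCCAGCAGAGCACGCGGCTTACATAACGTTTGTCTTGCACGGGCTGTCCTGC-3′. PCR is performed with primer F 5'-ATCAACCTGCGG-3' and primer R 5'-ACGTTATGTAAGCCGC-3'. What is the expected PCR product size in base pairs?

Scanning the template, ATCAACCTGCGG occurs at positions 30–41; this primer anneals to the bottom strand there with its 3' end pointing downstream.
The reverse primer's reverse complement is GCGGCTTACATAACGT, which matches the template at positions 84–99.
The product runs from position 30 to position 99, so its length is 99 − 30 + 1 = 70 bp.

70 bp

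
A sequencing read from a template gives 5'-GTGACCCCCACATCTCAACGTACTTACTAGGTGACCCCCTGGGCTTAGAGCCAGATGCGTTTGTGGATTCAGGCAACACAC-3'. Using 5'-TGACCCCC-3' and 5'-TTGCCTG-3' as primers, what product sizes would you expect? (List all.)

75 bp, 45 bp

The forward primer TGACCCCC matches the top strand at positions 2–9, 32–39.
The reverse primer's reverse complement is CAGGCAA, matching at positions 70–76.
Each forward site pairs with the reverse site to give a product ending at position 76: sizes 75, 45 bp.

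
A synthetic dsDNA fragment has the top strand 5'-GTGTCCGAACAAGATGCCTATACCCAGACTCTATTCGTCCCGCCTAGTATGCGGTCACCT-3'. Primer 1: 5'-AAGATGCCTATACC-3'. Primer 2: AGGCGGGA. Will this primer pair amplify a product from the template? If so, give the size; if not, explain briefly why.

Primer 1 (AAGATGCCTATACC) matches the top strand at positions 11–24; it acts as a forward primer.
Primer 2's reverse complement is TCCCGCCT, matching the top strand at positions 38–45; it acts as a reverse primer.
The 3' ends face each other across positions 11–45, giving a 35 bp product.

Yes — a 35 bp product.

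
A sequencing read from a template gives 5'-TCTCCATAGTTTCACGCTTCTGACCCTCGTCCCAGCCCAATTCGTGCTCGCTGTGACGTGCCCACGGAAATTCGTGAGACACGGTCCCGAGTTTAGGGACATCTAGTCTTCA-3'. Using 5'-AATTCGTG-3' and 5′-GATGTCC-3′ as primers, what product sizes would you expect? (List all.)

The forward primer AATTCGTG matches the top strand at positions 39–46, 69–76.
The reverse primer's reverse complement is GGACATC, matching at positions 97–103.
Each forward site pairs with the reverse site to give a product ending at position 103: sizes 65, 35 bp.

65 bp, 35 bp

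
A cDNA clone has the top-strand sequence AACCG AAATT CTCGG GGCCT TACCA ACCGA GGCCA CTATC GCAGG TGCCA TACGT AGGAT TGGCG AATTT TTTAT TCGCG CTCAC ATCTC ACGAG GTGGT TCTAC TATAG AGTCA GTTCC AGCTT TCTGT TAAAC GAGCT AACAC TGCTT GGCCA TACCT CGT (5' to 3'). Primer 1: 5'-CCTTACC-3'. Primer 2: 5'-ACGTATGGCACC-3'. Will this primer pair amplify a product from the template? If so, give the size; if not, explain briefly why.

Primer 1 (CCTTACC) matches the top strand at positions 18–24; it acts as a forward primer.
Primer 2's reverse complement is GGTGCCATACGT, matching the top strand at positions 44–55; it acts as a reverse primer.
The 3' ends face each other across positions 18–55, giving a 38 bp product.

Yes — a 38 bp product.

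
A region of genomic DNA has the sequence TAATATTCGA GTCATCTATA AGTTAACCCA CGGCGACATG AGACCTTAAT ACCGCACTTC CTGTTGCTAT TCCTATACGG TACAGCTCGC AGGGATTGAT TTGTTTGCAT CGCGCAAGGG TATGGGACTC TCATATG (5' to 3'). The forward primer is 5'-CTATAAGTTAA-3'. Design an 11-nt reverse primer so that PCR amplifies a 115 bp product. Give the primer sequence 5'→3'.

The forward primer binds at positions 16–26, so a 115 bp product ends at position 16 + 115 − 1 = 130.
The reverse primer anneals to the top strand over positions 120–130, i.e. to GTATGGGACTC.
Its sequence written 5'→3' is the reverse complement: GAGTCCCATAC.

5'-GAGTCCCATAC-3'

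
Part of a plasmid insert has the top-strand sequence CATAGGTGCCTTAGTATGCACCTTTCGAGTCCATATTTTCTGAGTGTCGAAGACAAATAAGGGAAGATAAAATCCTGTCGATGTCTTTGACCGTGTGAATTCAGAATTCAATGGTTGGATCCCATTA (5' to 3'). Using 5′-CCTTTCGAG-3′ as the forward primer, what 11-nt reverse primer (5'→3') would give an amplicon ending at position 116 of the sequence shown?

5'-AACCATTGAAT-3'

The forward primer binds at positions 21–29; the product's 3' end on the top strand is position 116.
The reverse primer anneals to the top strand over positions 106–116, i.e. to ATTCAATGGTT.
Its sequence written 5'→3' is the reverse complement: AACCATTGAAT.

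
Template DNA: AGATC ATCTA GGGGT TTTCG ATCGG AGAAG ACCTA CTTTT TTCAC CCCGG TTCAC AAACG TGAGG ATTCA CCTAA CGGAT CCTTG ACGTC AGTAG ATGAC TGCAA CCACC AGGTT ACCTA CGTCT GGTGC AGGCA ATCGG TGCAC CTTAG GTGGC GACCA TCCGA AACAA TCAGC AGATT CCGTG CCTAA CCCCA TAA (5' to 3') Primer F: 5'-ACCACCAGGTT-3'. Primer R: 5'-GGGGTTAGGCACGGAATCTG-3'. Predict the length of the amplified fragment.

90 bp

Scanning the template, ACCACCAGGTT occurs at positions 105–115; this primer anneals to the bottom strand there with its 3' end pointing downstream.
The reverse primer's reverse complement is CAGATTCCGTGCCTAACCCC, which matches the template at positions 175–194.
Product length = (reverse-primer end) − (forward-primer start) + 1 = 194 − 105 + 1 = 90 bp.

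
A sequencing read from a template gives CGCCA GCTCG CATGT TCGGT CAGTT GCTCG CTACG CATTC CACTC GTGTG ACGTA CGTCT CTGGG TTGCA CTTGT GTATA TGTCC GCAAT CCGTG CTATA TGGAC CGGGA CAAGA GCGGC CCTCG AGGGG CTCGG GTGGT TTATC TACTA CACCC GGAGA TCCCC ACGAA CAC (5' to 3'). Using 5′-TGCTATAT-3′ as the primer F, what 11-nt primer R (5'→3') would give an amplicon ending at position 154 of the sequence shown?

5'-GGTGTAGTAGA-3'

The forward primer binds at positions 94–101; the product's 3' end on the top strand is position 154.
The reverse primer anneals to the top strand over positions 144–154, i.e. to TCTACTACACC.
Its sequence written 5'→3' is the reverse complement: GGTGTAGTAGA.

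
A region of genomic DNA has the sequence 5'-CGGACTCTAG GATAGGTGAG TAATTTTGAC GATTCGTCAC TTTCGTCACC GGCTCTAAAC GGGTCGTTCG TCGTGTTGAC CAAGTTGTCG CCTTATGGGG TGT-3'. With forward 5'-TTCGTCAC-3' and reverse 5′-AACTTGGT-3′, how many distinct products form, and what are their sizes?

Two products: 54 bp, 45 bp

The forward primer TTCGTCAC matches the top strand at positions 33–40, 42–49.
The reverse primer's reverse complement is ACCAAGTT, matching at positions 79–86.
Each forward site pairs with the reverse site to give a product ending at position 86: sizes 54, 45 bp.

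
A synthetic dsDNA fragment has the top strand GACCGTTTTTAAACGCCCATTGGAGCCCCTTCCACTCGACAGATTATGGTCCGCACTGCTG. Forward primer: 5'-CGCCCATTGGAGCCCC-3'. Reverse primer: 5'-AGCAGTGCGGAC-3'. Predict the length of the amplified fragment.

47 bp

The forward primer matches the template at positions 14–29.
Reverse complement of the reverse primer: GTCCGCACTGCT. This occurs on the top strand at positions 49–60.
Product length = (reverse-primer end) − (forward-primer start) + 1 = 60 − 14 + 1 = 47 bp.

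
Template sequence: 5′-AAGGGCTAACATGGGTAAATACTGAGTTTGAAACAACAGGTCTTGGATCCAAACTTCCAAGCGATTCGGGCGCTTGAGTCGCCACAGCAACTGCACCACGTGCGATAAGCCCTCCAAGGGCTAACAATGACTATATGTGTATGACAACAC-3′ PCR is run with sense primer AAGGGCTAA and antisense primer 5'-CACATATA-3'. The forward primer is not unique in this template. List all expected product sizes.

139 bp, 24 bp

The forward primer AAGGGCTAA matches the top strand at positions 1–9, 116–124.
The reverse primer's reverse complement is TATATGTG, matching at positions 132–139.
Each forward site pairs with the reverse site to give a product ending at position 139: sizes 139, 24 bp.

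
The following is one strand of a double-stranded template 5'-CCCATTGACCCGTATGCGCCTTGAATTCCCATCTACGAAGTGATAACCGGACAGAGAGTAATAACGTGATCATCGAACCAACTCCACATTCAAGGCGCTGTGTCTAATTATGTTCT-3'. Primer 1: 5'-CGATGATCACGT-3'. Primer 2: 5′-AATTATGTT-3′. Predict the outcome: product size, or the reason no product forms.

Primer 1 (CGATGATCACGT) has reverse complement ACGTGATCATCG, which matches the top strand at positions 64–75; primer 1 anneals to the top strand there with its 3' end pointing upstream toward position 64.
Primer 2 (AATTATGTT) matches the top strand directly at positions 106–114; it anneals to the bottom strand with its 3' end pointing downstream toward position 114.
The 3' ends diverge (primer 1 extends toward position 1, primer 2 toward position 116), so the primers never converge on a shared product.

No product — the primers' 3' ends point away from each other.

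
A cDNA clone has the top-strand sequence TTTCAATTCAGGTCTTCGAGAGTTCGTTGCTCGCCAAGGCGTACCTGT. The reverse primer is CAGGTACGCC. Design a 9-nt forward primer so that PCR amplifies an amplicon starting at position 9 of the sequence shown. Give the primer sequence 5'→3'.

The reverse primer's reverse complement GGCGTACCTG matches the template at positions 38–47; the product starts at position 9.
The forward primer is identical to the top strand over positions 9–17: CAGGTCTTC.

5'-CAGGTCTTC-3'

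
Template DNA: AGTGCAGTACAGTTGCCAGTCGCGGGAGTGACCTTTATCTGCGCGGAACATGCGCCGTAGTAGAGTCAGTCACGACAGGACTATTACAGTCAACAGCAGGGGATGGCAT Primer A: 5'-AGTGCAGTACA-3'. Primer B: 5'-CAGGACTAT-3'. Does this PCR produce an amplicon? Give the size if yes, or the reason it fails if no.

No product — both primers anneal to the same strand and extend in the same direction.

Primer A (AGTGCAGTACA) matches the top strand at positions 1–11 (3' end points downstream).
Primer B (CAGGACTAT) also matches the top strand directly, at positions 76–84 — its reverse complement ATAGTCCTG is not present.
Both primers anneal to the bottom strand with 3' ends pointing the same way, so neither can prime synthesis back toward the other.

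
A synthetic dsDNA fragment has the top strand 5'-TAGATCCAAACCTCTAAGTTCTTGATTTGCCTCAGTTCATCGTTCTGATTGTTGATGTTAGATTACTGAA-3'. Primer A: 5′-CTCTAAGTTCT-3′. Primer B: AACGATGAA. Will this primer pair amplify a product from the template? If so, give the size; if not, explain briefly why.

Yes — a 33 bp product.

Primer A (CTCTAAGTTCT) matches the top strand at positions 12–22; it acts as a forward primer.
Primer B's reverse complement is TTCATCGTT, matching the top strand at positions 36–44; it acts as a reverse primer.
The 3' ends face each other across positions 12–44, giving a 33 bp product.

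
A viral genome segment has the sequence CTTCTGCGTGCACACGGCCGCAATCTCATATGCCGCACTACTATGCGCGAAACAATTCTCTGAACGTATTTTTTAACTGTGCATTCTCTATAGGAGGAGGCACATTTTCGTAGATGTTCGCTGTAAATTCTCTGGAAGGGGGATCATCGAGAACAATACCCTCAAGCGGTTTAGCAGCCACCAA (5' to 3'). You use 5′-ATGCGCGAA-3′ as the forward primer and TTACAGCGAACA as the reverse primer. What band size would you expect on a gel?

84 bp

Forward primer ATGCGCGAA is found on the top strand at positions 43–51.
Reverse complement of the reverse primer: TGTTCGCTGTAA. This occurs on the top strand at positions 115–126.
Amplicon spans positions 43–126: 84 bp.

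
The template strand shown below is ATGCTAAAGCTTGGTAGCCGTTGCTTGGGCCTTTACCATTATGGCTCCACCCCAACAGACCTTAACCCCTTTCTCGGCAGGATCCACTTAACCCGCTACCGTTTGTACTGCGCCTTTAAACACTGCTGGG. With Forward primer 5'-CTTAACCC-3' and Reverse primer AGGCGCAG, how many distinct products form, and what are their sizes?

Two products: 55 bp, 29 bp

The forward primer CTTAACCC matches the top strand at positions 61–68, 87–94.
The reverse primer's reverse complement is CTGCGCCT, matching at positions 108–115.
Each forward site pairs with the reverse site to give a product ending at position 115: sizes 55, 29 bp.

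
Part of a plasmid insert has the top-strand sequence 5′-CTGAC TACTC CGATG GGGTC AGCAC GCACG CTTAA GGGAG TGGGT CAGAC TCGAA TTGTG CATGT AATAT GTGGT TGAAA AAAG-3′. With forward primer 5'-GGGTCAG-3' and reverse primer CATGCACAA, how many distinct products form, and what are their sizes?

Two products: 49 bp, 23 bp

The forward primer GGGTCAG matches the top strand at positions 16–22, 42–48.
The reverse primer's reverse complement is TTGTGCATG, matching at positions 56–64.
Each forward site pairs with the reverse site to give a product ending at position 64: sizes 49, 23 bp.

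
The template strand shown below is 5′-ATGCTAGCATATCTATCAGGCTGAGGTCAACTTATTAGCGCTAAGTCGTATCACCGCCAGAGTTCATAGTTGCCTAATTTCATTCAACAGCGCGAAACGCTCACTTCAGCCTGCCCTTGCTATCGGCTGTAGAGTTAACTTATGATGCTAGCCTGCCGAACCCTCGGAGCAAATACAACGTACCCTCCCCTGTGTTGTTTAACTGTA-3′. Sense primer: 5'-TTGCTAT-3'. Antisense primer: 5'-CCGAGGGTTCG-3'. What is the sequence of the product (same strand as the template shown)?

Forward primer TTGCTAT is found on the top strand at positions 117–123.
The reverse primer's reverse complement is CGAACCCTCGG, which matches the template at positions 157–167.
The product is the template from position 117 through 167 (51 bp).

5'-TTGCTATCGGCTGTAGAGTTAACTTATGATGCTAGCCTGCCGAACCCTCGG-3'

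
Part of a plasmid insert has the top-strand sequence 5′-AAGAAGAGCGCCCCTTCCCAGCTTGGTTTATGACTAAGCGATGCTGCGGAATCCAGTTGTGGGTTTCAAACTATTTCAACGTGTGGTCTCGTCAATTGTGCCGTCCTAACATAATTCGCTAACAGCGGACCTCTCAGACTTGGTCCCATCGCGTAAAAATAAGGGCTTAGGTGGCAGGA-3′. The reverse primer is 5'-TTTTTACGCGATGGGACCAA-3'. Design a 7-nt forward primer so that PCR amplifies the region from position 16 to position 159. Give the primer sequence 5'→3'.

5'-TCCCAGC-3'

The reverse primer's reverse complement TTGGTCCCATCGCGTAAAAA matches the template at positions 140–159; the product starts at position 16.
The forward primer is identical to the top strand over positions 16–22: TCCCAGC.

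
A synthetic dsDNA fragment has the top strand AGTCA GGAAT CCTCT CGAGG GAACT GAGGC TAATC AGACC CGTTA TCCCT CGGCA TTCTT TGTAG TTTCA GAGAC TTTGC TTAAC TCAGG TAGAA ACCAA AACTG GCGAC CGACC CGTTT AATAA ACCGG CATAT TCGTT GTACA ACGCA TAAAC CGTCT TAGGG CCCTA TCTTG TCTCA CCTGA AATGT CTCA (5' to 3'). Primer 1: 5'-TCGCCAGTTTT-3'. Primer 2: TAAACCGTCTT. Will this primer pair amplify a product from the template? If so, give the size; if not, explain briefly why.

No product — the primers' 3' ends point away from each other.

Primer 1 (TCGCCAGTTTT) has reverse complement AAAACTGGCGA, which matches the top strand at positions 99–109; primer 1 anneals to the top strand there with its 3' end pointing upstream toward position 99.
Primer 2 (TAAACCGTCTT) matches the top strand directly at positions 151–161; it anneals to the bottom strand with its 3' end pointing downstream toward position 161.
The 3' ends diverge (primer 1 extends toward position 1, primer 2 toward position 194), so the primers never converge on a shared product.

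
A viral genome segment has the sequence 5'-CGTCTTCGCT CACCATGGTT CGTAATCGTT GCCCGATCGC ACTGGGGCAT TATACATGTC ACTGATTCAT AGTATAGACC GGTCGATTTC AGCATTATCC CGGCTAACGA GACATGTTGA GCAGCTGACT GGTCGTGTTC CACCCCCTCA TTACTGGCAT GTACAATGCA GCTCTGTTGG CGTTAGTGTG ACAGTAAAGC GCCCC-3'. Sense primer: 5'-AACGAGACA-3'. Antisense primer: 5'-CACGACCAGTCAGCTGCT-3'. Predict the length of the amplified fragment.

32 bp

Scanning the template, AACGAGACA occurs at positions 106–114; this primer anneals to the bottom strand there with its 3' end pointing downstream.
The reverse primer's reverse complement is AGCAGCTGACTGGTCGTG, which matches the template at positions 120–137.
Amplicon spans positions 106–137: 32 bp.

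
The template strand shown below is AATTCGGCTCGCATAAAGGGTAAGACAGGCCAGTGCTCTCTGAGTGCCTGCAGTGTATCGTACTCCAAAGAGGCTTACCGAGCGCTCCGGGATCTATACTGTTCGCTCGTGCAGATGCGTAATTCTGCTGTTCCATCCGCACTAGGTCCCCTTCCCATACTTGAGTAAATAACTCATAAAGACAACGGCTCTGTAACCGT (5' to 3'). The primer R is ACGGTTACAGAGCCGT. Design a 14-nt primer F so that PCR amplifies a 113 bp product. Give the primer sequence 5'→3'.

The reverse primer's reverse complement ACGGCTCTGTAACCGT matches the template at positions 185–200, so the product ends at position 200.
A 113 bp product then starts at position 200 − 113 + 1 = 88.
The forward primer is identical to the top strand there: CGGGATCTATACTG.

5'-CGGGATCTATACTG-3'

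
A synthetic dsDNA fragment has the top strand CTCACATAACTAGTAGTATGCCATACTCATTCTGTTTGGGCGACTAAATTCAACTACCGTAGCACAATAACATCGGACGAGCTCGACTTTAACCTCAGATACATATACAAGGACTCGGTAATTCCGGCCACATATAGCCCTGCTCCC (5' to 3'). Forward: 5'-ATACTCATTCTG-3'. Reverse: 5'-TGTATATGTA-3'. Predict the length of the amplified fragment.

The forward primer matches the template at positions 23–34.
Taking the reverse complement of TGTATATGTA gives TACATATACA, found at positions 100–109 on the template; the primer anneals here to the top strand with its 3' end pointing upstream.
The product runs from position 23 to position 109, so its length is 109 − 23 + 1 = 87 bp.

87 bp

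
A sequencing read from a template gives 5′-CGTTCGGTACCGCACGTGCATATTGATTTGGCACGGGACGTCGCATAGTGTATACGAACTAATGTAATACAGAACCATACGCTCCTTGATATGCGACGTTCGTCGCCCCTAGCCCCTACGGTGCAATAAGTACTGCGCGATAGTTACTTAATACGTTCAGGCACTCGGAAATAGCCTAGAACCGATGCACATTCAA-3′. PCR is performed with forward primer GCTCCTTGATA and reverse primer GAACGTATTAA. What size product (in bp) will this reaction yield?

The forward primer matches the template at positions 81–91.
The reverse primer's reverse complement is TTAATACGTTC, which matches the template at positions 148–158.
The product runs from position 81 to position 158, so its length is 158 − 81 + 1 = 78 bp.

78 bp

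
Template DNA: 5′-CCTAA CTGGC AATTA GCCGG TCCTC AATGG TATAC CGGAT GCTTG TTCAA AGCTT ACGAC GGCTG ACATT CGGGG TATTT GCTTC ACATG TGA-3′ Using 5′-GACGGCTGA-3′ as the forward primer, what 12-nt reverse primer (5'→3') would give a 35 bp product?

5'-CACATGTGAAGC-3'

The forward primer binds at positions 58–66, so a 35 bp product ends at position 58 + 35 − 1 = 92.
The reverse primer anneals to the top strand over positions 81–92, i.e. to GCTTCACATGTG.
Its sequence written 5'→3' is the reverse complement: CACATGTGAAGC.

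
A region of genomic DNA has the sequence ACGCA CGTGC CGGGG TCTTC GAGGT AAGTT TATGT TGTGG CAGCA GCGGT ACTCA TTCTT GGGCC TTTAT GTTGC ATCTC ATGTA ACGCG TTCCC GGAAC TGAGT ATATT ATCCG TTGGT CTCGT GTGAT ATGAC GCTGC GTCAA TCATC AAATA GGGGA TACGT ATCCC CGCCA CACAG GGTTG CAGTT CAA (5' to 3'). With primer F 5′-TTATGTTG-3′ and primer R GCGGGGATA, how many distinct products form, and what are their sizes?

The forward primer TTATGTTG matches the top strand at positions 30–37, 67–74.
The reverse primer's reverse complement is TATCCCCGC, matching at positions 165–173.
Each forward site pairs with the reverse site to give a product ending at position 173: sizes 144, 107 bp.

Two products: 144 bp, 107 bp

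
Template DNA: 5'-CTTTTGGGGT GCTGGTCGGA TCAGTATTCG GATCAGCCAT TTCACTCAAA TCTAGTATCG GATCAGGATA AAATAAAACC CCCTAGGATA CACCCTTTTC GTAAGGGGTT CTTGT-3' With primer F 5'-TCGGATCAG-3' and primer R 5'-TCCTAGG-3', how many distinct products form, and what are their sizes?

Three products: 73 bp, 61 bp, 31 bp

The forward primer TCGGATCAG matches the top strand at positions 16–24, 28–36, 58–66.
The reverse primer's reverse complement is CCTAGGA, matching at positions 82–88.
Each forward site pairs with the reverse site to give a product ending at position 88: sizes 73, 61, 31 bp.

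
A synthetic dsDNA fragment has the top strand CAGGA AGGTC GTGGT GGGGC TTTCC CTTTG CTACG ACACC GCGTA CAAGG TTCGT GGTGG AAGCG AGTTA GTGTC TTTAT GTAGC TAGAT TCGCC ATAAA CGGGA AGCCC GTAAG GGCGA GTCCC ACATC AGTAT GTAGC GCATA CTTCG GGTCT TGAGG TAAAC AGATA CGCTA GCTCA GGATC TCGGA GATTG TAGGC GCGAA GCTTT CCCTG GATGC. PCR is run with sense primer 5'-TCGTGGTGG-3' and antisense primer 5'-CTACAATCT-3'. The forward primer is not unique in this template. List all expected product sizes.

The forward primer TCGTGGTGG matches the top strand at positions 9–17, 52–60.
The reverse primer's reverse complement is AGATTGTAG, matching at positions 190–198.
Each forward site pairs with the reverse site to give a product ending at position 198: sizes 190, 147 bp.

190 bp, 147 bp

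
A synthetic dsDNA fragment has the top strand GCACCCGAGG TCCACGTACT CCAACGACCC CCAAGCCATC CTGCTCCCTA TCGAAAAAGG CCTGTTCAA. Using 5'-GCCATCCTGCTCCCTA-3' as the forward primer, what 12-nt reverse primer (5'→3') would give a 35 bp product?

The forward primer binds at positions 35–50, so a 35 bp product ends at position 35 + 35 − 1 = 69.
The reverse primer anneals to the top strand over positions 58–69, i.e. to AGGCCTGTTCAA.
Its sequence written 5'→3' is the reverse complement: TTGAACAGGCCT.

5'-TTGAACAGGCCT-3'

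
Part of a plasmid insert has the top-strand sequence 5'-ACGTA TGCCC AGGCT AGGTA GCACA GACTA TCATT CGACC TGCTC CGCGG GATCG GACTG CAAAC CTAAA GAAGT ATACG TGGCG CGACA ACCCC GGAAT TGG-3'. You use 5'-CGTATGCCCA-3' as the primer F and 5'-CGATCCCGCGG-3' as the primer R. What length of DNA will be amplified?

54 bp

Scanning the template, CGTATGCCCA occurs at positions 2–11; this primer anneals to the bottom strand there with its 3' end pointing downstream.
Taking the reverse complement of CGATCCCGCGG gives CCGCGGGATCG, found at positions 45–55 on the template; the primer anneals here to the top strand with its 3' end pointing upstream.
The product runs from position 2 to position 55, so its length is 55 − 2 + 1 = 54 bp.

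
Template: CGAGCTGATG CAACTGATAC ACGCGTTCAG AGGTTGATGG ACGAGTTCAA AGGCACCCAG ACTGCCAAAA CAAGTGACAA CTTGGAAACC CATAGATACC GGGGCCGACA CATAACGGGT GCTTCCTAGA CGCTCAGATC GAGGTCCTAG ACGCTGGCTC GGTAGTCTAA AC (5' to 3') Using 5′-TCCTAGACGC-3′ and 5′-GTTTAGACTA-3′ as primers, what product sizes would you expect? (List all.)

49 bp, 28 bp

The forward primer TCCTAGACGC matches the top strand at positions 124–133, 145–154.
The reverse primer's reverse complement is TAGTCTAAAC, matching at positions 163–172.
Each forward site pairs with the reverse site to give a product ending at position 172: sizes 49, 28 bp.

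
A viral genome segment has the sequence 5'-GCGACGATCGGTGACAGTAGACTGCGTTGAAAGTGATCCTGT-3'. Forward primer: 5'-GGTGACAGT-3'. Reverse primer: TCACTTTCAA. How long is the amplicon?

27 bp

Forward primer GGTGACAGT is found on the top strand at positions 10–18.
Reverse complement of the reverse primer: TTGAAAGTGA. This occurs on the top strand at positions 27–36.
Product length = (reverse-primer end) − (forward-primer start) + 1 = 36 − 10 + 1 = 27 bp.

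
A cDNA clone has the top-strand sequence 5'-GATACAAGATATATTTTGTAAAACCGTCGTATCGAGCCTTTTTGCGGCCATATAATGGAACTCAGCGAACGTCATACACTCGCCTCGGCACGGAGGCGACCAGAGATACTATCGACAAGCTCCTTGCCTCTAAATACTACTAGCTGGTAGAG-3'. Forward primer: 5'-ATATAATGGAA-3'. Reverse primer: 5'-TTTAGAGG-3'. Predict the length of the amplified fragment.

The forward primer matches the template at positions 50–60.
Reverse complement of the reverse primer: CCTCTAAA. This occurs on the top strand at positions 127–134.
The product runs from position 50 to position 134, so its length is 134 − 50 + 1 = 85 bp.

85 bp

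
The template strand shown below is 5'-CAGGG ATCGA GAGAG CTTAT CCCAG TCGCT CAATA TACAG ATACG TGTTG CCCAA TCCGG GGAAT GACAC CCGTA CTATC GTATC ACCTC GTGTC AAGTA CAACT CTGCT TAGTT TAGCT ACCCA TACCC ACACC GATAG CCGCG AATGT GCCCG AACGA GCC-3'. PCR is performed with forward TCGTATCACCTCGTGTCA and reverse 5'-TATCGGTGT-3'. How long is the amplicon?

Scanning the template, TCGTATCACCTCGTGTCA occurs at positions 79–96; this primer anneals to the bottom strand there with its 3' end pointing downstream.
The reverse primer's reverse complement is ACACCGATA, which matches the template at positions 131–139.
Product length = (reverse-primer end) − (forward-primer start) + 1 = 139 − 79 + 1 = 61 bp.

61 bp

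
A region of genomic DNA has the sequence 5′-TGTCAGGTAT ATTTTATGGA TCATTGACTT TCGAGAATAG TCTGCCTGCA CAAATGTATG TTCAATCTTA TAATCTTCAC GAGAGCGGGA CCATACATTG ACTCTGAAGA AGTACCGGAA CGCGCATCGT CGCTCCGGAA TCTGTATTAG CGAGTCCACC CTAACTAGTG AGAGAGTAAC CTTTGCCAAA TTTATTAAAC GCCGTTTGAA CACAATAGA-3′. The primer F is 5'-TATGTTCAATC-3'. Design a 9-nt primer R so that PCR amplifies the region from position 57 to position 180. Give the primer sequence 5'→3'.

The product's 3' end on the top strand is position 180.
The reverse primer anneals to the top strand over positions 172–180, i.e. to GAGAGTAAC.
Its sequence written 5'→3' is the reverse complement: GTTACTCTC.

5'-GTTACTCTC-3'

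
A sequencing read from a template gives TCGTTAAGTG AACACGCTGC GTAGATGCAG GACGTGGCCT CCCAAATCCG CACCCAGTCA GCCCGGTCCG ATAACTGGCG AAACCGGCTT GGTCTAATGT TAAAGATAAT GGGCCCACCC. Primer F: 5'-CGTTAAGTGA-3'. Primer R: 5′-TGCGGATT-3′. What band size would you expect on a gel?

The forward primer matches the template at positions 2–11.
Taking the reverse complement of TGCGGATT gives AATCCGCA, found at positions 45–52 on the template; the primer anneals here to the top strand with its 3' end pointing upstream.
Amplicon spans positions 2–52: 51 bp.

51 bp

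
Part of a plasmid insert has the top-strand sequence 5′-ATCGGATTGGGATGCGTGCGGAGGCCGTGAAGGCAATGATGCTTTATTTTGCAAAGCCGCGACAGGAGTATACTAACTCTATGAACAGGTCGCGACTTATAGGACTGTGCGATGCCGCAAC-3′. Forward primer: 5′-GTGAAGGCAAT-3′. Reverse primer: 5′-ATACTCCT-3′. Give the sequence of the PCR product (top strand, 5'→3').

5'-GTGAAGGCAATGATGCTTTATTTTGCAAAGCCGCGACAGGAGTAT-3'

Scanning the template, GTGAAGGCAAT occurs at positions 27–37; this primer anneals to the bottom strand there with its 3' end pointing downstream.
Reverse complement of the reverse primer: AGGAGTAT. This occurs on the top strand at positions 64–71.
The product is the template from position 27 through 71 (45 bp).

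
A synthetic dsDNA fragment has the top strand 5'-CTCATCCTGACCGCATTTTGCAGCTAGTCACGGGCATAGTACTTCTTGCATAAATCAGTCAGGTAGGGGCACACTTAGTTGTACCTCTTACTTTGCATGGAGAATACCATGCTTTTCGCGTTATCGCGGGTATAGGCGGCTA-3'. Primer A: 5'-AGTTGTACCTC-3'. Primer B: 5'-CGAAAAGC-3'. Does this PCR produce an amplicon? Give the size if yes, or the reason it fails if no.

Yes — a 42 bp product.

Primer A (AGTTGTACCTC) matches the top strand at positions 77–87; it acts as a forward primer.
Primer B's reverse complement is GCTTTTCG, matching the top strand at positions 111–118; it acts as a reverse primer.
The 3' ends face each other across positions 77–118, giving a 42 bp product.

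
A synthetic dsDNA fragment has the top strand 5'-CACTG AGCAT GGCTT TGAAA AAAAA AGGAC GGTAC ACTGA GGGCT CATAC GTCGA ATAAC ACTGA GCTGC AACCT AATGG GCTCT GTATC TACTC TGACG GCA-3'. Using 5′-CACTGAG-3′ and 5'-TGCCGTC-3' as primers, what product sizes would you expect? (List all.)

103 bp, 69 bp, 44 bp

The forward primer CACTGAG matches the top strand at positions 1–7, 35–41, 60–66.
The reverse primer's reverse complement is GACGGCA, matching at positions 97–103.
Each forward site pairs with the reverse site to give a product ending at position 103: sizes 103, 69, 44 bp.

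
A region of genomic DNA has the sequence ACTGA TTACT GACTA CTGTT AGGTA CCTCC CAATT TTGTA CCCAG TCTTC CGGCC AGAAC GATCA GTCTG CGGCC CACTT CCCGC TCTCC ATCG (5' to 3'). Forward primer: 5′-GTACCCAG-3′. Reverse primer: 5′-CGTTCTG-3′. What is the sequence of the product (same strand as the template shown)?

5'-GTACCCAGTCTTCCGGCCAGAACG-3'

Scanning the template, GTACCCAG occurs at positions 38–45; this primer anneals to the bottom strand there with its 3' end pointing downstream.
Taking the reverse complement of CGTTCTG gives CAGAACG, found at positions 55–61 on the template; the primer anneals here to the top strand with its 3' end pointing upstream.
The product is the template from position 38 through 61 (24 bp).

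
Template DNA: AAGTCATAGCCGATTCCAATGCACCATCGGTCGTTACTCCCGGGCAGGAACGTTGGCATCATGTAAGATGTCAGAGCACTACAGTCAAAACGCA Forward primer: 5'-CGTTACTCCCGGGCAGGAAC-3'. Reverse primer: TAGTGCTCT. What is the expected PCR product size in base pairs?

50 bp

Scanning the template, CGTTACTCCCGGGCAGGAAC occurs at positions 32–51; this primer anneals to the bottom strand there with its 3' end pointing downstream.
Reverse complement of the reverse primer: AGAGCACTA. This occurs on the top strand at positions 73–81.
Product length = (reverse-primer end) − (forward-primer start) + 1 = 81 − 32 + 1 = 50 bp.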